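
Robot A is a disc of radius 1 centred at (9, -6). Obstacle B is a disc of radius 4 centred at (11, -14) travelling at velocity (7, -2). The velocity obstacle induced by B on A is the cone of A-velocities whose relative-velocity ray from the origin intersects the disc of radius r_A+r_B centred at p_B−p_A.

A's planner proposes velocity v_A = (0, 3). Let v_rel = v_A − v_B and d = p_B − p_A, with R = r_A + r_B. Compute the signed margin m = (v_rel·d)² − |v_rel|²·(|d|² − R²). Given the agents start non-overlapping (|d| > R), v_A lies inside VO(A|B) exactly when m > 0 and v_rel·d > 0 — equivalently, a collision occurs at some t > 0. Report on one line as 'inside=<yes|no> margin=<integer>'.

d = (2, -8),  |d|² = 68;  R = 1+4 = 5,  c = 68−5² = 43
v_rel = (-7, 5),  |v_rel|² = 74;  v_rel·d = (-7)·(2) + (5)·(-8) = -54
74·t² + 108·t + 43 = 0  ⇒  m = (-54)² − 74·43 = -266
m = -266 < 0,  v_rel·d = -54 < 0  ⇒  outside

inside=no margin=-266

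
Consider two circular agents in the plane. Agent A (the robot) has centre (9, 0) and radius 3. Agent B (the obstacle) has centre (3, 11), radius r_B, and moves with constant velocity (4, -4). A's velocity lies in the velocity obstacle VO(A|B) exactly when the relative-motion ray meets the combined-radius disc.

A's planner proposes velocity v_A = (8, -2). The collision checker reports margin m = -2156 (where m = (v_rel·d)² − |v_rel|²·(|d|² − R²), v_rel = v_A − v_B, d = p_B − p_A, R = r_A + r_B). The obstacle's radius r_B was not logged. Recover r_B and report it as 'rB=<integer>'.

m = -2156
d = (-6, 11);  v_rel = (4, 2),  |v_rel|² = 20
v_rel×d = (4)·(11) − (2)·(-6) = 56
since m = R²·20 − 56²:  R² = (3136 + -2156) / 20 = 49
R = √49 = 7  ⇒  r_B = 7 − 3 = 4

rB=4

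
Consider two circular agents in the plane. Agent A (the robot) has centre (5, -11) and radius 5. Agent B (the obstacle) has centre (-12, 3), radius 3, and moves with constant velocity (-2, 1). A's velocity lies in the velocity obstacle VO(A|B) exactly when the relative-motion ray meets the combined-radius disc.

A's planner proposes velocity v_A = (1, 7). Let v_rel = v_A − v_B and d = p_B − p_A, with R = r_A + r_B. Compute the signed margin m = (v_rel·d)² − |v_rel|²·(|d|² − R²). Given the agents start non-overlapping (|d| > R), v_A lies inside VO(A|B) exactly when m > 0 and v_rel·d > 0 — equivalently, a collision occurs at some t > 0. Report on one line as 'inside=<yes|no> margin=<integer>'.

d = (-17, 14),  |d|² = 485;  R = 5+3 = 8,  c = 485−8² = 421
v_rel = (3, 6),  |v_rel|² = 45;  v_rel·d = (3)·(-17) + (6)·(14) = 33
45·t² − 66·t + 421 = 0  ⇒  m = 33² − 45·421 = -17856
m = -17856 < 0,  v_rel·d = 33 > 0  ⇒  outside

inside=no margin=-17856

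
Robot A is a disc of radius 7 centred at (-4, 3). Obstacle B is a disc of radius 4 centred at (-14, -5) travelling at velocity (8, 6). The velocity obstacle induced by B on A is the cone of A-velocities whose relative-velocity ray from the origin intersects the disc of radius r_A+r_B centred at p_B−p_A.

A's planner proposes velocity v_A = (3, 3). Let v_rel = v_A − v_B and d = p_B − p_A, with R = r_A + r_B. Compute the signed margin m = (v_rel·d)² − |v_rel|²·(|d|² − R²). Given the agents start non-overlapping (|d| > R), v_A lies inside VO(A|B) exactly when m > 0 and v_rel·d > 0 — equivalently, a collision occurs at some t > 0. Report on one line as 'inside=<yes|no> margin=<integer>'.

d = (-10, -8),  |d|² = 164;  R = 7+4 = 11,  c = 164−11² = 43
v_rel = (-5, -3),  |v_rel|² = 34;  v_rel·d = (-5)·(-10) + (-3)·(-8) = 74
34·t² − 148·t + 43 = 0  ⇒  m = 74² − 34·43 = 4014
m = 4014 > 0,  v_rel·d = 74 > 0  ⇒  inside

inside=yes margin=4014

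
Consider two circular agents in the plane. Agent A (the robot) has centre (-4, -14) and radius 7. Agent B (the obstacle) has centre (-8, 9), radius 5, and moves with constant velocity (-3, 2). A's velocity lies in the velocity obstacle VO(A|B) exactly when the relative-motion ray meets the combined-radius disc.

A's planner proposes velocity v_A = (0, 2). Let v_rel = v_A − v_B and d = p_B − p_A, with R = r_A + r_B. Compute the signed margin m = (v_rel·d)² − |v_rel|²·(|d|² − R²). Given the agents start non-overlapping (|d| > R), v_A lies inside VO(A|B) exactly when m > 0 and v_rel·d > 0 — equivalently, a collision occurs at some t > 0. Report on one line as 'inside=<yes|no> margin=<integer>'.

d = (-4, 23),  |d|² = 545;  R = 7+5 = 12,  c = 545−12² = 401
v_rel = (3, 0),  |v_rel|² = 9;  v_rel·d = (3)·(-4) + (0)·(23) = -12
9·t² + 24·t + 401 = 0  ⇒  m = (-12)² − 9·401 = -3465
m = -3465 < 0,  v_rel·d = -12 < 0  ⇒  outside

inside=no margin=-3465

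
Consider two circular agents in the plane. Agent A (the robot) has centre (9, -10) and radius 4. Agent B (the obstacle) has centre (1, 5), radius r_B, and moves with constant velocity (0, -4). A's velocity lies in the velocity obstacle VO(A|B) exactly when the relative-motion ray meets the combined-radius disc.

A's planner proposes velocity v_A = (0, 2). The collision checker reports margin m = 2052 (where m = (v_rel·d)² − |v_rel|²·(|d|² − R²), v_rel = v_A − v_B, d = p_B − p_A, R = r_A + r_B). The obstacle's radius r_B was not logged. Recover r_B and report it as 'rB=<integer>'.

m = 2052
d = (-8, 15);  v_rel = (0, 6),  |v_rel|² = 36
v_rel×d = (0)·(15) − (6)·(-8) = 48
since m = R²·36 − 48²:  R² = (2304 + 2052) / 36 = 121
R = √121 = 11  ⇒  r_B = 11 − 4 = 7

rB=7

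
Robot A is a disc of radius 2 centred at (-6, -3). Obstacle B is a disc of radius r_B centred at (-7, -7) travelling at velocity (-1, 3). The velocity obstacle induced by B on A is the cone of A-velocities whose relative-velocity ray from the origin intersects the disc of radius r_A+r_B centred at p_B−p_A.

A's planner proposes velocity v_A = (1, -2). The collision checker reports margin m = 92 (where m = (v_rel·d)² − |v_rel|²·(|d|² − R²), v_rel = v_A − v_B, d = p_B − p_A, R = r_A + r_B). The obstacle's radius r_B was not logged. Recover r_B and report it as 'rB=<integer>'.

m = 92
d = (-1, -4);  v_rel = (2, -5),  |v_rel|² = 29
v_rel×d = (2)·(-4) − (-5)·(-1) = -13
since m = R²·29 − (-13)²:  R² = (169 + 92) / 29 = 9
R = √9 = 3  ⇒  r_B = 3 − 2 = 1

rB=1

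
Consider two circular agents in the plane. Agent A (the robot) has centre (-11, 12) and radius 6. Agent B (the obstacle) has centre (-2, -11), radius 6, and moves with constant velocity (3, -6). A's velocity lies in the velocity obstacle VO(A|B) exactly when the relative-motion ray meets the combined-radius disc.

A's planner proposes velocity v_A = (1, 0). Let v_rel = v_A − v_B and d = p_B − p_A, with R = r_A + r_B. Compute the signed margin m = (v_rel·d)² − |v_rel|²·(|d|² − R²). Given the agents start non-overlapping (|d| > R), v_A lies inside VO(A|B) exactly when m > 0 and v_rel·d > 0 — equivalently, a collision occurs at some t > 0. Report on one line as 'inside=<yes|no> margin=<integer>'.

d = (9, -23),  |d|² = 610;  R = 6+6 = 12,  c = 610−12² = 466
v_rel = (-2, 6),  |v_rel|² = 40;  v_rel·d = (-2)·(9) + (6)·(-23) = -156
40·t² + 312·t + 466 = 0  ⇒  m = (-156)² − 40·466 = 5696
m = 5696 > 0,  v_rel·d = -156 < 0  ⇒  outside

inside=no margin=5696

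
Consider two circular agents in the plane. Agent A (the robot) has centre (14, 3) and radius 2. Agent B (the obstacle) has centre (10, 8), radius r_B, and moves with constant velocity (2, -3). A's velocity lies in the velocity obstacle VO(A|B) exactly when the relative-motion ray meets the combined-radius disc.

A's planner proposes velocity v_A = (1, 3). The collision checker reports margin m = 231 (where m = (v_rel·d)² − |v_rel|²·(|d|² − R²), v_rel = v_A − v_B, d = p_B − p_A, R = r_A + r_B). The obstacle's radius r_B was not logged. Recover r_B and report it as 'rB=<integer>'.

m = 231
d = (-4, 5);  v_rel = (-1, 6),  |v_rel|² = 37
v_rel×d = (-1)·(5) − (6)·(-4) = 19
since m = R²·37 − 19²:  R² = (361 + 231) / 37 = 16
R = √16 = 4  ⇒  r_B = 4 − 2 = 2

rB=2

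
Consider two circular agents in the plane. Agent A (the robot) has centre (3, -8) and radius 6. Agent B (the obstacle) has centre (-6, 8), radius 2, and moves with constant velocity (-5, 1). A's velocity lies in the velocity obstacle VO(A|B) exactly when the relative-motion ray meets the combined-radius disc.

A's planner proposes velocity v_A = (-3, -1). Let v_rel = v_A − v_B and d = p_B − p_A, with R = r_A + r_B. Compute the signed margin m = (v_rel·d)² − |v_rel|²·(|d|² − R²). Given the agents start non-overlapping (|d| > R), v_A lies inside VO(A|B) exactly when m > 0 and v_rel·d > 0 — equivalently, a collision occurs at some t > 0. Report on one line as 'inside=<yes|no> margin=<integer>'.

d = (-9, 16),  |d|² = 337;  R = 6+2 = 8,  c = 337−8² = 273
v_rel = (2, -2),  |v_rel|² = 8;  v_rel·d = (2)·(-9) + (-2)·(16) = -50
8·t² + 100·t + 273 = 0  ⇒  m = (-50)² − 8·273 = 316
m = 316 > 0,  v_rel·d = -50 < 0  ⇒  outside

inside=no margin=316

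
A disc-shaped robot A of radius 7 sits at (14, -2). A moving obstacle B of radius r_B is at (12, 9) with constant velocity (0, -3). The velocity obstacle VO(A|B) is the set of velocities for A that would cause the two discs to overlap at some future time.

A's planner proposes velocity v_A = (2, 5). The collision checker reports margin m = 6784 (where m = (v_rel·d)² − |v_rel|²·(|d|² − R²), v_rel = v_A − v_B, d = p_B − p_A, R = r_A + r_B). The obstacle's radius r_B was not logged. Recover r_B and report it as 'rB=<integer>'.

m = 6784
d = (-2, 11);  v_rel = (2, 8),  |v_rel|² = 68
v_rel×d = (2)·(11) − (8)·(-2) = 38
since m = R²·68 − 38²:  R² = (1444 + 6784) / 68 = 121
R = √121 = 11  ⇒  r_B = 11 − 7 = 4

rB=4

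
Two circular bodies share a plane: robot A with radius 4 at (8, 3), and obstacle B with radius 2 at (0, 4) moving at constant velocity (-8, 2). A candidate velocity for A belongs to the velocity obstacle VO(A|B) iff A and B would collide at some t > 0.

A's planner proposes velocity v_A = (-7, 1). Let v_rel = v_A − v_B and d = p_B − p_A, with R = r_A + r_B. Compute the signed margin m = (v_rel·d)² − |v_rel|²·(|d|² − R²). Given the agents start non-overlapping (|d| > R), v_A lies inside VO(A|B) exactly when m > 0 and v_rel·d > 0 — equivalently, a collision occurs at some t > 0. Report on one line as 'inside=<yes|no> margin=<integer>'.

d = (-8, 1),  |d|² = 65;  R = 4+2 = 6,  c = 65−6² = 29
v_rel = (1, -1),  |v_rel|² = 2;  v_rel·d = (1)·(-8) + (-1)·(1) = -9
2·t² + 18·t + 29 = 0  ⇒  m = (-9)² − 2·29 = 23
m = 23 > 0,  v_rel·d = -9 < 0  ⇒  outside

inside=no margin=23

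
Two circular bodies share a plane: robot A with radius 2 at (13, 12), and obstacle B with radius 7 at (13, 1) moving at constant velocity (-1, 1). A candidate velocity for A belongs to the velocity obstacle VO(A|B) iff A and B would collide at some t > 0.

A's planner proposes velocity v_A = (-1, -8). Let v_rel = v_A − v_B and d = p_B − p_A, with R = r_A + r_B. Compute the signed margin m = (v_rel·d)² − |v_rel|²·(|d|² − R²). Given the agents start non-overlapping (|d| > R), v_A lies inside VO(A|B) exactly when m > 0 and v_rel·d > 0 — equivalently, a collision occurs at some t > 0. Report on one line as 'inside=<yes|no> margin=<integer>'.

d = (0, -11),  |d|² = 121;  R = 2+7 = 9,  c = 121−9² = 40
v_rel = (0, -9),  |v_rel|² = 81;  v_rel·d = (0)·(0) + (-9)·(-11) = 99
81·t² − 198·t + 40 = 0  ⇒  m = 99² − 81·40 = 6561
m = 6561 > 0,  v_rel·d = 99 > 0  ⇒  inside

inside=yes margin=6561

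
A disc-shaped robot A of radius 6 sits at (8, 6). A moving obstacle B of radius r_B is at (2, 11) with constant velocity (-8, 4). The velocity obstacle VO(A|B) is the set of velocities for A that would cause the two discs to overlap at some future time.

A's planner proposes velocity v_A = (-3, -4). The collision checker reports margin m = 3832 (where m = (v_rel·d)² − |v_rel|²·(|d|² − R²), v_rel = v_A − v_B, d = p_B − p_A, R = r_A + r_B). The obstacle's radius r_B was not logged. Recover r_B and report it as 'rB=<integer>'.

m = 3832
d = (-6, 5);  v_rel = (5, -8),  |v_rel|² = 89
v_rel×d = (5)·(5) − (-8)·(-6) = -23
since m = R²·89 − (-23)²:  R² = (529 + 3832) / 89 = 49
R = √49 = 7  ⇒  r_B = 7 − 6 = 1

rB=1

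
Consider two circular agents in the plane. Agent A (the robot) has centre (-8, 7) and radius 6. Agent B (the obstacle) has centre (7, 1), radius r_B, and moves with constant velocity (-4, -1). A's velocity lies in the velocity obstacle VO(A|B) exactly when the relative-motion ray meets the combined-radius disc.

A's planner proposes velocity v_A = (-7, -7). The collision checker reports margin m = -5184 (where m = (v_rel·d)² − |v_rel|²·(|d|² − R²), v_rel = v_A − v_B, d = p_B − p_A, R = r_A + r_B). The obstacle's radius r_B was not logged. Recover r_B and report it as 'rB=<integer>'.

m = -5184
d = (15, -6);  v_rel = (-3, -6),  |v_rel|² = 45
v_rel×d = (-3)·(-6) − (-6)·(15) = 108
since m = R²·45 − 108²:  R² = (11664 + -5184) / 45 = 144
R = √144 = 12  ⇒  r_B = 12 − 6 = 6

rB=6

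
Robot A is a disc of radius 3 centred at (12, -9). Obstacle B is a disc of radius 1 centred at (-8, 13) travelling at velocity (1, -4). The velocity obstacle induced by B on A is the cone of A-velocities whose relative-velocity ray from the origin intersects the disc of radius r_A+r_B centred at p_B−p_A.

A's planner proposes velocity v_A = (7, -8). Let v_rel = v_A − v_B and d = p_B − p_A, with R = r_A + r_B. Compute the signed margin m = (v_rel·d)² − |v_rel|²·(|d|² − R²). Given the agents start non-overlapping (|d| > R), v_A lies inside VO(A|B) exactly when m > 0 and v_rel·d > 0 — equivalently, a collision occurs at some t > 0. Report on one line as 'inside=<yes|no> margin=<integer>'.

d = (-20, 22),  |d|² = 884;  R = 3+1 = 4,  c = 884−4² = 868
v_rel = (6, -4),  |v_rel|² = 52;  v_rel·d = (6)·(-20) + (-4)·(22) = -208
52·t² + 416·t + 868 = 0  ⇒  m = (-208)² − 52·868 = -1872
m = -1872 < 0,  v_rel·d = -208 < 0  ⇒  outside

inside=no margin=-1872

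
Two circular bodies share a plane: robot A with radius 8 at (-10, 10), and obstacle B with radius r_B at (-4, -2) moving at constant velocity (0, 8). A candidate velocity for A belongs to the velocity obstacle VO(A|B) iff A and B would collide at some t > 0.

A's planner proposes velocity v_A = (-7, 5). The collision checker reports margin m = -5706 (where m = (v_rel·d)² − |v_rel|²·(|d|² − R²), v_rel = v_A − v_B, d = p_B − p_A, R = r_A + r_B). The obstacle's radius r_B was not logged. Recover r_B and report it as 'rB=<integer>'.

m = -5706
d = (6, -12);  v_rel = (-7, -3),  |v_rel|² = 58
v_rel×d = (-7)·(-12) − (-3)·(6) = 102
since m = R²·58 − 102²:  R² = (10404 + -5706) / 58 = 81
R = √81 = 9  ⇒  r_B = 9 − 8 = 1

rB=1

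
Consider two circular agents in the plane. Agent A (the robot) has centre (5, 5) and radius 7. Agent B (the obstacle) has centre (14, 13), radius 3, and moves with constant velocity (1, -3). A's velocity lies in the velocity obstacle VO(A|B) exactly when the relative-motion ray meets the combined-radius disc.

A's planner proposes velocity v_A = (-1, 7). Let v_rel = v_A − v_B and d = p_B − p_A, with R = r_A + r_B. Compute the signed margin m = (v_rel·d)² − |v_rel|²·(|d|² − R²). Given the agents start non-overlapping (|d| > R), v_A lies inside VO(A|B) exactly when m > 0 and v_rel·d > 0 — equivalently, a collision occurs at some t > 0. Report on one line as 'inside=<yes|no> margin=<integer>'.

d = (9, 8),  |d|² = 145;  R = 7+3 = 10,  c = 145−10² = 45
v_rel = (-2, 10),  |v_rel|² = 104;  v_rel·d = (-2)·(9) + (10)·(8) = 62
104·t² − 124·t + 45 = 0  ⇒  m = 62² − 104·45 = -836
m = -836 < 0,  v_rel·d = 62 > 0  ⇒  outside

inside=no margin=-836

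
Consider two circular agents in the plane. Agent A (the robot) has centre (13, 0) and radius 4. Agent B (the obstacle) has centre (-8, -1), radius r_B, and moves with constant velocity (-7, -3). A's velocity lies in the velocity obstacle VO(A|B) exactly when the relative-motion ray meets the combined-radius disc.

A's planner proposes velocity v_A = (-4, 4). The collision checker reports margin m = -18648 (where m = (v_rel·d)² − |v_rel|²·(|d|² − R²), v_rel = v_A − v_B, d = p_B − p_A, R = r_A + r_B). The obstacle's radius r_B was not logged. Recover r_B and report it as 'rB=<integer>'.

m = -18648
d = (-21, -1);  v_rel = (3, 7),  |v_rel|² = 58
v_rel×d = (3)·(-1) − (7)·(-21) = 144
since m = R²·58 − 144²:  R² = (20736 + -18648) / 58 = 36
R = √36 = 6  ⇒  r_B = 6 − 4 = 2

rB=2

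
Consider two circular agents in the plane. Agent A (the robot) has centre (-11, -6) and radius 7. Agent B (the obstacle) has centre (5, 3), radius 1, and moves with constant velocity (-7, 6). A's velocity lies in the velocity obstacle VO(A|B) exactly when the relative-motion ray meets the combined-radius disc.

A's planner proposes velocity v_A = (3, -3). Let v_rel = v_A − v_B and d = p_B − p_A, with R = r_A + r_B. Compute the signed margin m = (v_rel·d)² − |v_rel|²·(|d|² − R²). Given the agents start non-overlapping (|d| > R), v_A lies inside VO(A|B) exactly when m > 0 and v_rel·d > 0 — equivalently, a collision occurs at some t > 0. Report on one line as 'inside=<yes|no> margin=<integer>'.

d = (16, 9),  |d|² = 337;  R = 7+1 = 8,  c = 337−8² = 273
v_rel = (10, -9),  |v_rel|² = 181;  v_rel·d = (10)·(16) + (-9)·(9) = 79
181·t² − 158·t + 273 = 0  ⇒  m = 79² − 181·273 = -43172
m = -43172 < 0,  v_rel·d = 79 > 0  ⇒  outside

inside=no margin=-43172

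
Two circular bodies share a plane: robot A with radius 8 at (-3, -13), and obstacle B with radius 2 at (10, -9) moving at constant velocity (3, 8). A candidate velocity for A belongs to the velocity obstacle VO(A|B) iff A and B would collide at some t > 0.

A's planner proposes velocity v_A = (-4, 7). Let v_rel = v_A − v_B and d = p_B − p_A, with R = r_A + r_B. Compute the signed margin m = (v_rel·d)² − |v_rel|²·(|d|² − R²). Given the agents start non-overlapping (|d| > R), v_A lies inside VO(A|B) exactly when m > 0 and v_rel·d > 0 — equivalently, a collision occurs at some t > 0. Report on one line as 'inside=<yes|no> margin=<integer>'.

d = (13, 4),  |d|² = 185;  R = 8+2 = 10,  c = 185−10² = 85
v_rel = (-7, -1),  |v_rel|² = 50;  v_rel·d = (-7)·(13) + (-1)·(4) = -95
50·t² + 190·t + 85 = 0  ⇒  m = (-95)² − 50·85 = 4775
m = 4775 > 0,  v_rel·d = -95 < 0  ⇒  outside

inside=no margin=4775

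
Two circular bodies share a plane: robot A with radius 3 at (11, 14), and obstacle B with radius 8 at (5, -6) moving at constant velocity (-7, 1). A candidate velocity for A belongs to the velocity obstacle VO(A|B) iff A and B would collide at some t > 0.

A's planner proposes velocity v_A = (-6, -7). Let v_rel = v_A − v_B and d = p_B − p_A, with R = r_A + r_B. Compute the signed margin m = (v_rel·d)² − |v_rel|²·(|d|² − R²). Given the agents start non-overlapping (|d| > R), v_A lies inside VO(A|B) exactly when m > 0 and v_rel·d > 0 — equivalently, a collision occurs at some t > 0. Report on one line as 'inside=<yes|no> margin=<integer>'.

d = (-6, -20),  |d|² = 436;  R = 3+8 = 11,  c = 436−11² = 315
v_rel = (1, -8),  |v_rel|² = 65;  v_rel·d = (1)·(-6) + (-8)·(-20) = 154
65·t² − 308·t + 315 = 0  ⇒  m = 154² − 65·315 = 3241
m = 3241 > 0,  v_rel·d = 154 > 0  ⇒  inside

inside=yes margin=3241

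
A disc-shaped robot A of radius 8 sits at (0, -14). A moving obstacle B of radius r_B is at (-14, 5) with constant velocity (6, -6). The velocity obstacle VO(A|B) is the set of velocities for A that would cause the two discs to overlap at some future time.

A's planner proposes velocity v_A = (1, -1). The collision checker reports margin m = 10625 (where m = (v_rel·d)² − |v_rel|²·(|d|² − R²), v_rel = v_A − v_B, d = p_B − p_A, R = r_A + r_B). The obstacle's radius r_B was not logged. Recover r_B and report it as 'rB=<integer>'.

m = 10625
d = (-14, 19);  v_rel = (-5, 5),  |v_rel|² = 50
v_rel×d = (-5)·(19) − (5)·(-14) = -25
since m = R²·50 − (-25)²:  R² = (625 + 10625) / 50 = 225
R = √225 = 15  ⇒  r_B = 15 − 8 = 7

rB=7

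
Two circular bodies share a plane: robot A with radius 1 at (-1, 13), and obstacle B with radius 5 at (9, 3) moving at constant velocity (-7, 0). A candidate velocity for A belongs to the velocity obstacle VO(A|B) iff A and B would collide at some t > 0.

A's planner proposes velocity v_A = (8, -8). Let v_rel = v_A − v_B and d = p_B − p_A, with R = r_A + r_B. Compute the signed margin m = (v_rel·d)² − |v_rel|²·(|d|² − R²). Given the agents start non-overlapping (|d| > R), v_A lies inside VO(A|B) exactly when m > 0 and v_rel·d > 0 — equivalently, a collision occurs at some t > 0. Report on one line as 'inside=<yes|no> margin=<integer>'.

d = (10, -10),  |d|² = 200;  R = 1+5 = 6,  c = 200−6² = 164
v_rel = (15, -8),  |v_rel|² = 289;  v_rel·d = (15)·(10) + (-8)·(-10) = 230
289·t² − 460·t + 164 = 0  ⇒  m = 230² − 289·164 = 5504
m = 5504 > 0,  v_rel·d = 230 > 0  ⇒  inside

inside=yes margin=5504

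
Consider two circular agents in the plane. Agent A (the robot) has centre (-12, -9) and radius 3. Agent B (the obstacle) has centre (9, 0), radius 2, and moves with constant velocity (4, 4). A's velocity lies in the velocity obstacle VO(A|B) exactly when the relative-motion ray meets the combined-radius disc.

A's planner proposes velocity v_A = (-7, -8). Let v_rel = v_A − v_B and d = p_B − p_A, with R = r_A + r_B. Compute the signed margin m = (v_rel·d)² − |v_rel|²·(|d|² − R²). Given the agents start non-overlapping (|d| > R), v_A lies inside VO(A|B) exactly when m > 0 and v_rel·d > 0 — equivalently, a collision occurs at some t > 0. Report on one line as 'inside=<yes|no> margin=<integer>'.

d = (21, 9),  |d|² = 522;  R = 3+2 = 5,  c = 522−5² = 497
v_rel = (-11, -12),  |v_rel|² = 265;  v_rel·d = (-11)·(21) + (-12)·(9) = -339
265·t² + 678·t + 497 = 0  ⇒  m = (-339)² − 265·497 = -16784
m = -16784 < 0,  v_rel·d = -339 < 0  ⇒  outside

inside=no margin=-16784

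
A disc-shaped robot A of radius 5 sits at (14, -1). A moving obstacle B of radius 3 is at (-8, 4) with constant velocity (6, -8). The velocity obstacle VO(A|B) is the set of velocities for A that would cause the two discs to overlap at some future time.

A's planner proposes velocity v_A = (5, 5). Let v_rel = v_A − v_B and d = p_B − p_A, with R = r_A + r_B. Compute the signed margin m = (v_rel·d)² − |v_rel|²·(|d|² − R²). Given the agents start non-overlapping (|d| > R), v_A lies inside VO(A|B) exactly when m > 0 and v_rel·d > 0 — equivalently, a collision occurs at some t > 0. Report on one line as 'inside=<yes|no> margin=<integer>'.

d = (-22, 5),  |d|² = 509;  R = 5+3 = 8,  c = 509−8² = 445
v_rel = (-1, 13),  |v_rel|² = 170;  v_rel·d = (-1)·(-22) + (13)·(5) = 87
170·t² − 174·t + 445 = 0  ⇒  m = 87² − 170·445 = -68081
m = -68081 < 0,  v_rel·d = 87 > 0  ⇒  outside

inside=no margin=-68081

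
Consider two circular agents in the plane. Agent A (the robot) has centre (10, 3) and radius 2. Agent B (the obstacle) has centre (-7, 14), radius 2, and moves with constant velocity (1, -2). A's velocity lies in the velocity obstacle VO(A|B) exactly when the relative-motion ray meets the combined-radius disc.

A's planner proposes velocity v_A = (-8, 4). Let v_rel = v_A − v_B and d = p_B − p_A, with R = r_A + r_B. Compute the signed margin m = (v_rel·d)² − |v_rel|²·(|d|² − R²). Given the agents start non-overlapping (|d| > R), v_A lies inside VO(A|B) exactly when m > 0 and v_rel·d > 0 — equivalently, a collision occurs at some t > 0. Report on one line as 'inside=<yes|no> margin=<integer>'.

d = (-17, 11),  |d|² = 410;  R = 2+2 = 4,  c = 410−4² = 394
v_rel = (-9, 6),  |v_rel|² = 117;  v_rel·d = (-9)·(-17) + (6)·(11) = 219
117·t² − 438·t + 394 = 0  ⇒  m = 219² − 117·394 = 1863
m = 1863 > 0,  v_rel·d = 219 > 0  ⇒  inside

inside=yes margin=1863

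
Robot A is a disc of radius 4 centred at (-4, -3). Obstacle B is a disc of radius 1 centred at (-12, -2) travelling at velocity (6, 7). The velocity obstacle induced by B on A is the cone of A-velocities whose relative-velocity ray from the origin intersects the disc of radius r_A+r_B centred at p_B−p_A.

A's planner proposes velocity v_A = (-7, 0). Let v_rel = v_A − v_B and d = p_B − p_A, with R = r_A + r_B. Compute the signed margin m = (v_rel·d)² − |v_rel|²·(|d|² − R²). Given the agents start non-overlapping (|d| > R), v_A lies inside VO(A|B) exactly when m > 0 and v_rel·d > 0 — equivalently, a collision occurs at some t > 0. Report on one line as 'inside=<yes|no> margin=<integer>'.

d = (-8, 1),  |d|² = 65;  R = 4+1 = 5,  c = 65−5² = 40
v_rel = (-13, -7),  |v_rel|² = 218;  v_rel·d = (-13)·(-8) + (-7)·(1) = 97
218·t² − 194·t + 40 = 0  ⇒  m = 97² − 218·40 = 689
m = 689 > 0,  v_rel·d = 97 > 0  ⇒  inside

inside=yes margin=689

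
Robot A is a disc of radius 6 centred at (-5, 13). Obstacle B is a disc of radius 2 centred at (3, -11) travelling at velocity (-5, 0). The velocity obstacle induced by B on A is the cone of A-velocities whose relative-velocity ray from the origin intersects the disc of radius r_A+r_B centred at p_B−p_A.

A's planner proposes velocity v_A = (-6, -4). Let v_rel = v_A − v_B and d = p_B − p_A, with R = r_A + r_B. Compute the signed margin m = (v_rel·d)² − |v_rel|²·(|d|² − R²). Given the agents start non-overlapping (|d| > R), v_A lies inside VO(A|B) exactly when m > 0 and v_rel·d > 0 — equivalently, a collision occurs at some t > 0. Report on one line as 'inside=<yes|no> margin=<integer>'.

d = (8, -24),  |d|² = 640;  R = 6+2 = 8,  c = 640−8² = 576
v_rel = (-1, -4),  |v_rel|² = 17;  v_rel·d = (-1)·(8) + (-4)·(-24) = 88
17·t² − 176·t + 576 = 0  ⇒  m = 88² − 17·576 = -2048
m = -2048 < 0,  v_rel·d = 88 > 0  ⇒  outside

inside=no margin=-2048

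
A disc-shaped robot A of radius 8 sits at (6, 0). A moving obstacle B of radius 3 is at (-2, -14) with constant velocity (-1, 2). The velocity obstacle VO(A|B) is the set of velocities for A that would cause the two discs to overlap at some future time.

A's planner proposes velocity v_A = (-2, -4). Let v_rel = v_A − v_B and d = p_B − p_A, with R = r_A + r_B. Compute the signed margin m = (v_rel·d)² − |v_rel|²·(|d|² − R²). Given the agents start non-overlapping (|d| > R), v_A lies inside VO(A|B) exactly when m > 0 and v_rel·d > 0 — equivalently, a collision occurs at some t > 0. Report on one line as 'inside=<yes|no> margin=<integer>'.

d = (-8, -14),  |d|² = 260;  R = 8+3 = 11,  c = 260−11² = 139
v_rel = (-1, -6),  |v_rel|² = 37;  v_rel·d = (-1)·(-8) + (-6)·(-14) = 92
37·t² − 184·t + 139 = 0  ⇒  m = 92² − 37·139 = 3321
m = 3321 > 0,  v_rel·d = 92 > 0  ⇒  inside

inside=yes margin=3321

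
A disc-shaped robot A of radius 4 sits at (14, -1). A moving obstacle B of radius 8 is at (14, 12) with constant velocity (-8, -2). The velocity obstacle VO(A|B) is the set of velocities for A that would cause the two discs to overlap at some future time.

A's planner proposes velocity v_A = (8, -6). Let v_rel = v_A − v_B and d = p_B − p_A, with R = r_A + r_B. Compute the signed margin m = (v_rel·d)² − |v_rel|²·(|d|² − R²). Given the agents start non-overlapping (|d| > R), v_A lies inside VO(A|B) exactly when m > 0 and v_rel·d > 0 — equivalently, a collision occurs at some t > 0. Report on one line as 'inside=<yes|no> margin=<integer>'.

d = (0, 13),  |d|² = 169;  R = 4+8 = 12,  c = 169−12² = 25
v_rel = (16, -4),  |v_rel|² = 272;  v_rel·d = (16)·(0) + (-4)·(13) = -52
272·t² + 104·t + 25 = 0  ⇒  m = (-52)² − 272·25 = -4096
m = -4096 < 0,  v_rel·d = -52 < 0  ⇒  outside

inside=no margin=-4096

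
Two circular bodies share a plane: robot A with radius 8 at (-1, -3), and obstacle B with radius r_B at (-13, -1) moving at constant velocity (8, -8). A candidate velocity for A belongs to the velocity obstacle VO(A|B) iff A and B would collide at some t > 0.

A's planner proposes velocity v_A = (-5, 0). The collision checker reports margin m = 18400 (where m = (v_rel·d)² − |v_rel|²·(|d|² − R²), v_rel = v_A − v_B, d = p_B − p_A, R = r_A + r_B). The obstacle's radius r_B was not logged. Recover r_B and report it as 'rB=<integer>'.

m = 18400
d = (-12, 2);  v_rel = (-13, 8),  |v_rel|² = 233
v_rel×d = (-13)·(2) − (8)·(-12) = 70
since m = R²·233 − 70²:  R² = (4900 + 18400) / 233 = 100
R = √100 = 10  ⇒  r_B = 10 − 8 = 2

rB=2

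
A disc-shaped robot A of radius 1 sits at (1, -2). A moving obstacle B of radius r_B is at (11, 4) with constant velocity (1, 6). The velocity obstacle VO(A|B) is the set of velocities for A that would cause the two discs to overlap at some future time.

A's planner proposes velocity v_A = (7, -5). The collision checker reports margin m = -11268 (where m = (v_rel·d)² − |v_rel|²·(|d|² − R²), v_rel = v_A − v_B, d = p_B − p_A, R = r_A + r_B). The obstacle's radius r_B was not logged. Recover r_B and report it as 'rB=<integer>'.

m = -11268
d = (10, 6);  v_rel = (6, -11),  |v_rel|² = 157
v_rel×d = (6)·(6) − (-11)·(10) = 146
since m = R²·157 − 146²:  R² = (21316 + -11268) / 157 = 64
R = √64 = 8  ⇒  r_B = 8 − 1 = 7

rB=7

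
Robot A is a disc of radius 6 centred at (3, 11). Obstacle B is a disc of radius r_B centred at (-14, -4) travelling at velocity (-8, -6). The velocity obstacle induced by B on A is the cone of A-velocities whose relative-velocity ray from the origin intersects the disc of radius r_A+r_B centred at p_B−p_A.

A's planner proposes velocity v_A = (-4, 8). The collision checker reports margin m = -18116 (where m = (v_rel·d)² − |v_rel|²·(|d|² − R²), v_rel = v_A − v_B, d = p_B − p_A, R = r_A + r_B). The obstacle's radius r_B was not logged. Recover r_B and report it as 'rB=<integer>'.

m = -18116
d = (-17, -15);  v_rel = (4, 14),  |v_rel|² = 212
v_rel×d = (4)·(-15) − (14)·(-17) = 178
since m = R²·212 − 178²:  R² = (31684 + -18116) / 212 = 64
R = √64 = 8  ⇒  r_B = 8 − 6 = 2

rB=2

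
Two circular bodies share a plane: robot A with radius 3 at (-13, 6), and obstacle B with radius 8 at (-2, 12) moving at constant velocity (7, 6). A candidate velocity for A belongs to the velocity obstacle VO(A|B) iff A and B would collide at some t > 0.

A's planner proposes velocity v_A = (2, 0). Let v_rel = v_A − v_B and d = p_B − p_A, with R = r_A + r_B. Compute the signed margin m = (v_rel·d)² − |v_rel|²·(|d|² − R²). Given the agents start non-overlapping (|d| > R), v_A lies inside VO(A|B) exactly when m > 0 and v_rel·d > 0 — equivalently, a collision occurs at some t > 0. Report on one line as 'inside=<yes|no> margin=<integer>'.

d = (11, 6),  |d|² = 157;  R = 3+8 = 11,  c = 157−11² = 36
v_rel = (-5, -6),  |v_rel|² = 61;  v_rel·d = (-5)·(11) + (-6)·(6) = -91
61·t² + 182·t + 36 = 0  ⇒  m = (-91)² − 61·36 = 6085
m = 6085 > 0,  v_rel·d = -91 < 0  ⇒  outside

inside=no margin=6085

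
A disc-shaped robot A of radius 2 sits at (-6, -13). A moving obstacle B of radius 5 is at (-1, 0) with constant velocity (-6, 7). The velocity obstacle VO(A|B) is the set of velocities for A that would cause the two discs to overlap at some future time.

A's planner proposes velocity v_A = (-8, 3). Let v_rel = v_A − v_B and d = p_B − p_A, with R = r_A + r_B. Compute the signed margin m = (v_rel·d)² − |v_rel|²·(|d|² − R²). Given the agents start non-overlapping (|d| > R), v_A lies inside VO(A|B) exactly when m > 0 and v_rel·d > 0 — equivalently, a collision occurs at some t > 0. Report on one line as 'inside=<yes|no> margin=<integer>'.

d = (5, 13),  |d|² = 194;  R = 2+5 = 7,  c = 194−7² = 145
v_rel = (-2, -4),  |v_rel|² = 20;  v_rel·d = (-2)·(5) + (-4)·(13) = -62
20·t² + 124·t + 145 = 0  ⇒  m = (-62)² − 20·145 = 944
m = 944 > 0,  v_rel·d = -62 < 0  ⇒  outside

inside=no margin=944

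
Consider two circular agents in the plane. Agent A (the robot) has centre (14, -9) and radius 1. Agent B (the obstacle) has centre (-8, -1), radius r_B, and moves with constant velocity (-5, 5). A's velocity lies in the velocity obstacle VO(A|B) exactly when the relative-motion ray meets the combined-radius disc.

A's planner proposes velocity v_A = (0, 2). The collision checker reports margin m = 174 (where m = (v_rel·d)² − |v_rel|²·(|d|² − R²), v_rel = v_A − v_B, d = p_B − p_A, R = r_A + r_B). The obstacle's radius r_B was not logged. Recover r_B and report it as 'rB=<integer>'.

m = 174
d = (-22, 8);  v_rel = (5, -3),  |v_rel|² = 34
v_rel×d = (5)·(8) − (-3)·(-22) = -26
since m = R²·34 − (-26)²:  R² = (676 + 174) / 34 = 25
R = √25 = 5  ⇒  r_B = 5 − 1 = 4

rB=4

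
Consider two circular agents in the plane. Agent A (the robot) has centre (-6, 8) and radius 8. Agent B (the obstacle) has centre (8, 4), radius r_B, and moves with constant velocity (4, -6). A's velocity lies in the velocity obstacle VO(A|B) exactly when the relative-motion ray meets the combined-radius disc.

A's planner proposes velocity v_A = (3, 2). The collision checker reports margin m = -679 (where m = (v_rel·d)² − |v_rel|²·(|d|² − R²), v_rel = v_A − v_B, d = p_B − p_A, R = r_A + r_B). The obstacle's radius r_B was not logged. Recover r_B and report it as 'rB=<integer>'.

m = -679
d = (14, -4);  v_rel = (-1, 8),  |v_rel|² = 65
v_rel×d = (-1)·(-4) − (8)·(14) = -108
since m = R²·65 − (-108)²:  R² = (11664 + -679) / 65 = 169
R = √169 = 13  ⇒  r_B = 13 − 8 = 5

rB=5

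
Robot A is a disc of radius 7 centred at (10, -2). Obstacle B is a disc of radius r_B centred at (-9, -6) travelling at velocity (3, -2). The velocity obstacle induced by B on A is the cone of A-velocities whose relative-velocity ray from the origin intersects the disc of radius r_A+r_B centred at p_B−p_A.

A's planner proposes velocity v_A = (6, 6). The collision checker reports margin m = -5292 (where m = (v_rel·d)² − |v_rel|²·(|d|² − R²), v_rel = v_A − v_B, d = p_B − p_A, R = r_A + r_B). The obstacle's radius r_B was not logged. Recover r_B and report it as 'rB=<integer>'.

m = -5292
d = (-19, -4);  v_rel = (3, 8),  |v_rel|² = 73
v_rel×d = (3)·(-4) − (8)·(-19) = 140
since m = R²·73 − 140²:  R² = (19600 + -5292) / 73 = 196
R = √196 = 14  ⇒  r_B = 14 − 7 = 7

rB=7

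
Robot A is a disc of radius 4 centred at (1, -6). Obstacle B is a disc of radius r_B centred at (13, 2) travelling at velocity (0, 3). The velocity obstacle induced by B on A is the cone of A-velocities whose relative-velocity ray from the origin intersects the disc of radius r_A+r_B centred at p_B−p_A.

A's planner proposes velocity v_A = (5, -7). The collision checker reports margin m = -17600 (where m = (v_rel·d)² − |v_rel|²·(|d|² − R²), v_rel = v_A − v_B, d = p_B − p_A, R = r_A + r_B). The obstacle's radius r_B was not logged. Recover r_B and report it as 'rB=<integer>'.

m = -17600
d = (12, 8);  v_rel = (5, -10),  |v_rel|² = 125
v_rel×d = (5)·(8) − (-10)·(12) = 160
since m = R²·125 − 160²:  R² = (25600 + -17600) / 125 = 64
R = √64 = 8  ⇒  r_B = 8 − 4 = 4

rB=4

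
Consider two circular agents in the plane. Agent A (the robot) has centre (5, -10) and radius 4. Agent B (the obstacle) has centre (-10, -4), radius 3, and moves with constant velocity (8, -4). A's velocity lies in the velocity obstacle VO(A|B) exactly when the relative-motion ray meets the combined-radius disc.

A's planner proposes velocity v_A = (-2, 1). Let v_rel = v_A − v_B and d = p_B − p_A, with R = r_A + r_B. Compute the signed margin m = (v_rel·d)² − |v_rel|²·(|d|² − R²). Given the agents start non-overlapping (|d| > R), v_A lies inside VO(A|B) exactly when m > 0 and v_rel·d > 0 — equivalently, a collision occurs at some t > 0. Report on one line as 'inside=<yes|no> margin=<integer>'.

d = (-15, 6),  |d|² = 261;  R = 4+3 = 7,  c = 261−7² = 212
v_rel = (-10, 5),  |v_rel|² = 125;  v_rel·d = (-10)·(-15) + (5)·(6) = 180
125·t² − 360·t + 212 = 0  ⇒  m = 180² − 125·212 = 5900
m = 5900 > 0,  v_rel·d = 180 > 0  ⇒  inside

inside=yes margin=5900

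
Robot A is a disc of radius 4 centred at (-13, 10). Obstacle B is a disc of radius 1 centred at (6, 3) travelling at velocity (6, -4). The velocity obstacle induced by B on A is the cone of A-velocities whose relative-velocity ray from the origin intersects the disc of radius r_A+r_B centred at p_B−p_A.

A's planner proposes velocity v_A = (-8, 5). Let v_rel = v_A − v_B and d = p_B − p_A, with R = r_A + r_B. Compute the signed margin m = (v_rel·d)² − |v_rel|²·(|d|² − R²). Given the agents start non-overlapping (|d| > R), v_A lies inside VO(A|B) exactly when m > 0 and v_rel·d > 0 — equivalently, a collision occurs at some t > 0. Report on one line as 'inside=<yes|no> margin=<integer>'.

d = (19, -7),  |d|² = 410;  R = 4+1 = 5,  c = 410−5² = 385
v_rel = (-14, 9),  |v_rel|² = 277;  v_rel·d = (-14)·(19) + (9)·(-7) = -329
277·t² + 658·t + 385 = 0  ⇒  m = (-329)² − 277·385 = 1596
m = 1596 > 0,  v_rel·d = -329 < 0  ⇒  outside

inside=no margin=1596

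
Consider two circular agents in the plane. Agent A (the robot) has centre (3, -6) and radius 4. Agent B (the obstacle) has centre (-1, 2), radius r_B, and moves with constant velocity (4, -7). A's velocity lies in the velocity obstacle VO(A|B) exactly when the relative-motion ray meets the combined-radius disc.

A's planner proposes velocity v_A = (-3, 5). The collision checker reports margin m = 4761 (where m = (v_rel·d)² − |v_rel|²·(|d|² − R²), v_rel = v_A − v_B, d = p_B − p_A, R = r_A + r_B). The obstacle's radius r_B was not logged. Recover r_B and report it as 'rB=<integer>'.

m = 4761
d = (-4, 8);  v_rel = (-7, 12),  |v_rel|² = 193
v_rel×d = (-7)·(8) − (12)·(-4) = -8
since m = R²·193 − (-8)²:  R² = (64 + 4761) / 193 = 25
R = √25 = 5  ⇒  r_B = 5 − 4 = 1

rB=1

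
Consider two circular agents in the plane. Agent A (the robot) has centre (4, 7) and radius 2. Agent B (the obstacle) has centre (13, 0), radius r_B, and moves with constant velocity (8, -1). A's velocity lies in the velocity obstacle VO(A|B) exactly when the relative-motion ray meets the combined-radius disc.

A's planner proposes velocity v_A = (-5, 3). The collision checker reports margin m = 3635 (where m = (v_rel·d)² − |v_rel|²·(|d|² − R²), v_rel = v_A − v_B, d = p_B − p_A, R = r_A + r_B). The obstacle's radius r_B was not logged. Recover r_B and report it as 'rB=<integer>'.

m = 3635
d = (9, -7);  v_rel = (-13, 4),  |v_rel|² = 185
v_rel×d = (-13)·(-7) − (4)·(9) = 55
since m = R²·185 − 55²:  R² = (3025 + 3635) / 185 = 36
R = √36 = 6  ⇒  r_B = 6 − 2 = 4

rB=4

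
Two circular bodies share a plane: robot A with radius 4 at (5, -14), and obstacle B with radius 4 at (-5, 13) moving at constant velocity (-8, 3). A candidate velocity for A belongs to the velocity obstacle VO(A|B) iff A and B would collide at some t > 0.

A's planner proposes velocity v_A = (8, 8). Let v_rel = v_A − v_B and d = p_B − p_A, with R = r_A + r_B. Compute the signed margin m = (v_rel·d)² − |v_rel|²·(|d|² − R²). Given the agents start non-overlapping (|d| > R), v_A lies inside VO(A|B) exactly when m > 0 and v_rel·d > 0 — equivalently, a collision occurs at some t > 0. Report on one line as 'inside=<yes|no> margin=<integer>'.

d = (-10, 27),  |d|² = 829;  R = 4+4 = 8,  c = 829−8² = 765
v_rel = (16, 5),  |v_rel|² = 281;  v_rel·d = (16)·(-10) + (5)·(27) = -25
281·t² + 50·t + 765 = 0  ⇒  m = (-25)² − 281·765 = -214340
m = -214340 < 0,  v_rel·d = -25 < 0  ⇒  outside

inside=no margin=-214340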